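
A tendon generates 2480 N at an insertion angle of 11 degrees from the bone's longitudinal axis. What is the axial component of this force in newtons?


F_eff = F_tendon * cos(theta)
theta = 11 deg = 0.1920 rad
cos(theta) = 0.9816
F_eff = 2480 * 0.9816
F_eff = 2434.4354


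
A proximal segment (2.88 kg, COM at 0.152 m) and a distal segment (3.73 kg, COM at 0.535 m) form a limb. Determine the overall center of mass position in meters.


COM = (m1*x1 + m2*x2) / (m1 + m2)
COM = (2.88*0.152 + 3.73*0.535) / (2.88 + 3.73)
Numerator = 2.4333
Denominator = 6.6100
COM = 0.3681


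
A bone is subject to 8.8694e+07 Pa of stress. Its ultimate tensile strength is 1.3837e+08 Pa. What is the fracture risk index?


FRI = applied / ultimate
FRI = 8.8694e+07 / 1.3837e+08
FRI = 0.6410


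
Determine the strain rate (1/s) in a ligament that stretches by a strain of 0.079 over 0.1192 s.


strain_rate = delta_strain / delta_t
strain_rate = 0.079 / 0.1192
strain_rate = 0.6628


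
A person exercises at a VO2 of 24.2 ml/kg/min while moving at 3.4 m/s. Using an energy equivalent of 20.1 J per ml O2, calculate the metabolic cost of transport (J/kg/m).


Power per kg = VO2 * 20.1 / 60
Power per kg = 24.2 * 20.1 / 60 = 8.1070 W/kg
Cost = power_per_kg / speed
Cost = 8.1070 / 3.4
Cost = 2.3844


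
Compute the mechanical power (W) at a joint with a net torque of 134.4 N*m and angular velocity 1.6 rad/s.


P = M * omega
P = 134.4 * 1.6
P = 215.0400


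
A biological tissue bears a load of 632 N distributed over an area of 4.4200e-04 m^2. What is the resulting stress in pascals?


stress = F / A
stress = 632 / 4.4200e-04
stress = 1.4299e+06


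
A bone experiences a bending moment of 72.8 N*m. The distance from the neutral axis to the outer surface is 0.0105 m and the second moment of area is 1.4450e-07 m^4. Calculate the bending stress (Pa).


sigma = M * c / I
sigma = 72.8 * 0.0105 / 1.4450e-07
M * c = 0.7644
sigma = 5.2900e+06


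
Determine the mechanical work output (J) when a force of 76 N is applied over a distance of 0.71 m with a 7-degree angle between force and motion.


W = F * d * cos(theta)
theta = 7 deg = 0.1222 rad
cos(theta) = 0.9925
W = 76 * 0.71 * 0.9925
W = 53.5578


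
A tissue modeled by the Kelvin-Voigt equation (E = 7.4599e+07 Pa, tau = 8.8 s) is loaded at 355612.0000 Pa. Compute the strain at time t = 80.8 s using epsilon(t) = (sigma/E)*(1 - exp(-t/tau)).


epsilon(t) = (sigma/E) * (1 - exp(-t/tau))
sigma/E = 355612.0000 / 7.4599e+07 = 0.0048
exp(-t/tau) = exp(-80.8 / 8.8) = 1.0289e-04
epsilon = 0.0048 * (1 - 1.0289e-04)
epsilon = 0.0048


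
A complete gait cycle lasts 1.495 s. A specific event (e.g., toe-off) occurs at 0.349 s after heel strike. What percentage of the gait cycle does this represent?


pct = (event_time / cycle_time) * 100
pct = (0.349 / 1.495) * 100
ratio = 0.2334
pct = 23.3445


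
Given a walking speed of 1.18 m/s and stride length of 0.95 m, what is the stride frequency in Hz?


f = v / stride_length
f = 1.18 / 0.95
f = 1.2421


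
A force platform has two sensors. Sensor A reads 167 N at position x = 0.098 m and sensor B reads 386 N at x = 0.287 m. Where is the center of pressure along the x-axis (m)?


COP_x = (F1*x1 + F2*x2) / (F1 + F2)
COP_x = (167*0.098 + 386*0.287) / (167 + 386)
Numerator = 127.1480
Denominator = 553
COP_x = 0.2299


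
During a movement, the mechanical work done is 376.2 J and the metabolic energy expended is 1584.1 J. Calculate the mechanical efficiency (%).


eta = (W_mech / E_meta) * 100
eta = (376.2 / 1584.1) * 100
ratio = 0.2375
eta = 23.7485


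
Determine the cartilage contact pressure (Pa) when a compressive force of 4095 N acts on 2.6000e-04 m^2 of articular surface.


P = F / A
P = 4095 / 2.6000e-04
P = 1.5750e+07


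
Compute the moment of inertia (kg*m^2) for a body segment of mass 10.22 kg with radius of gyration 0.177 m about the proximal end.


I = m * k^2
I = 10.22 * 0.177^2
k^2 = 0.0313
I = 0.3202


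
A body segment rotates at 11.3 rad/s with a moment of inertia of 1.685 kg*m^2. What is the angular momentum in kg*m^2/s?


L = I * omega
L = 1.685 * 11.3
L = 19.0405


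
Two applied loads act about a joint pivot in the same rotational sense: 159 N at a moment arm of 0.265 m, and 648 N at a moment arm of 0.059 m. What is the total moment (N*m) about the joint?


M = F1 * d1 + F2 * d2
M = 159 * 0.265 + 648 * 0.059
M = 42.1350 + 38.2320
M = 80.3670


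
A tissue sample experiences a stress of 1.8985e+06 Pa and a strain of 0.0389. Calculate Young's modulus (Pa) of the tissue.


E = stress / strain
E = 1.8985e+06 / 0.0389
E = 4.8805e+07


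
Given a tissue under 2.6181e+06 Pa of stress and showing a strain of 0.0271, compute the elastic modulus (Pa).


E = stress / strain
E = 2.6181e+06 / 0.0271
E = 9.6609e+07


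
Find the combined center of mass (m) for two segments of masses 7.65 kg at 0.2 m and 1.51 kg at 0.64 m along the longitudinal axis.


COM = (m1*x1 + m2*x2) / (m1 + m2)
COM = (7.65*0.2 + 1.51*0.64) / (7.65 + 1.51)
Numerator = 2.4964
Denominator = 9.1600
COM = 0.2725


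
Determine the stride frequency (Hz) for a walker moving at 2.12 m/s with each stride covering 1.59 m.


f = v / stride_length
f = 2.12 / 1.59
f = 1.3333


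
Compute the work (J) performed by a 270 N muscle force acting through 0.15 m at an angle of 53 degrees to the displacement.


W = F * d * cos(theta)
theta = 53 deg = 0.9250 rad
cos(theta) = 0.6018
W = 270 * 0.15 * 0.6018
W = 24.3735


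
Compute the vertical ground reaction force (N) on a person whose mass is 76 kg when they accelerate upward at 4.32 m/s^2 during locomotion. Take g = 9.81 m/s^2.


GRF = m * (g + a)
GRF = 76 * (9.81 + 4.32)
GRF = 76 * 14.1300
GRF = 1073.8800


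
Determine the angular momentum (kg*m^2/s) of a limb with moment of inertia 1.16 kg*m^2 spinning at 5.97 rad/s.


L = I * omega
L = 1.16 * 5.97
L = 6.9252


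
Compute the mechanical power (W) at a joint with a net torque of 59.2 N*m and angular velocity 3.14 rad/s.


P = M * omega
P = 59.2 * 3.14
P = 185.8880


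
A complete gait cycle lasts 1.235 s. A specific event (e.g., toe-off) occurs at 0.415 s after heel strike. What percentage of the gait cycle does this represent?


pct = (event_time / cycle_time) * 100
pct = (0.415 / 1.235) * 100
ratio = 0.3360
pct = 33.6032


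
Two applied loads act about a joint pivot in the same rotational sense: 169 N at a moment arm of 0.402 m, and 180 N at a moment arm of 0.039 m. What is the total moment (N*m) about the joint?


M = F1 * d1 + F2 * d2
M = 169 * 0.402 + 180 * 0.039
M = 67.9380 + 7.0200
M = 74.9580


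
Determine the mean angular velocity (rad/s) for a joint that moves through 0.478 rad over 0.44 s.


omega = delta_theta / delta_t
omega = 0.478 / 0.44
omega = 1.0864


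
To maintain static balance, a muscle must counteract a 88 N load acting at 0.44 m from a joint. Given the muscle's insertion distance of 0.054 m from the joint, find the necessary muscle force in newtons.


F_muscle = W * d_load / d_muscle
F_muscle = 88 * 0.44 / 0.054
Numerator = 38.7200
F_muscle = 717.0370


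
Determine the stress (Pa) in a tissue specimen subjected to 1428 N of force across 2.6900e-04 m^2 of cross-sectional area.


stress = F / A
stress = 1428 / 2.6900e-04
stress = 5.3086e+06


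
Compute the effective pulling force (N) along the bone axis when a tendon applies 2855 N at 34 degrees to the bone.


F_eff = F_tendon * cos(theta)
theta = 34 deg = 0.5934 rad
cos(theta) = 0.8290
F_eff = 2855 * 0.8290
F_eff = 2366.9023


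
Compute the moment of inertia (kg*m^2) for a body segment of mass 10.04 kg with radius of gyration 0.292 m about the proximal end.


I = m * k^2
I = 10.04 * 0.292^2
k^2 = 0.0853
I = 0.8561


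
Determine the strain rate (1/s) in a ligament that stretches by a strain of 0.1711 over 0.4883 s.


strain_rate = delta_strain / delta_t
strain_rate = 0.1711 / 0.4883
strain_rate = 0.3504


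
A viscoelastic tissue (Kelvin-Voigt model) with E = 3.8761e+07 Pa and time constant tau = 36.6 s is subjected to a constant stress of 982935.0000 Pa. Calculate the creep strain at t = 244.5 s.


epsilon(t) = (sigma/E) * (1 - exp(-t/tau))
sigma/E = 982935.0000 / 3.8761e+07 = 0.0254
exp(-t/tau) = exp(-244.5 / 36.6) = 0.0013
epsilon = 0.0254 * (1 - 0.0013)
epsilon = 0.0253


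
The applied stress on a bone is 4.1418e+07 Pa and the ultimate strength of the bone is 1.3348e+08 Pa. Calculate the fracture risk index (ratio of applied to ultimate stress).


FRI = applied / ultimate
FRI = 4.1418e+07 / 1.3348e+08
FRI = 0.3103


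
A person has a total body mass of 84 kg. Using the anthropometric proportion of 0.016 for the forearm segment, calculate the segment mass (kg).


m_segment = body_mass * fraction
m_segment = 84 * 0.016
m_segment = 1.3440


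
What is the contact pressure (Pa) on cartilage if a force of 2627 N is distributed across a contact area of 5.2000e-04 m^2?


P = F / A
P = 2627 / 5.2000e-04
P = 5.0519e+06


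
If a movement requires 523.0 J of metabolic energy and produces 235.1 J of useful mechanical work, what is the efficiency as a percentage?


eta = (W_mech / E_meta) * 100
eta = (235.1 / 523.0) * 100
ratio = 0.4495
eta = 44.9522


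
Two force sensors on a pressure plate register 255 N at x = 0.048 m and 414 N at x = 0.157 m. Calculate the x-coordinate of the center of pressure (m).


COP_x = (F1*x1 + F2*x2) / (F1 + F2)
COP_x = (255*0.048 + 414*0.157) / (255 + 414)
Numerator = 77.2380
Denominator = 669
COP_x = 0.1155


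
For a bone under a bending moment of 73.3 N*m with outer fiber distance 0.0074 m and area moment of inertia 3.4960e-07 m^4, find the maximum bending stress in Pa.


sigma = M * c / I
sigma = 73.3 * 0.0074 / 3.4960e-07
M * c = 0.5424
sigma = 1.5515e+06


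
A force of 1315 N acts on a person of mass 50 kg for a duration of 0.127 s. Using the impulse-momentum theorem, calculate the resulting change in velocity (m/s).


J = F * dt = 1315 * 0.127 = 167.0050 N*s
delta_v = J / m
delta_v = 167.0050 / 50
delta_v = 3.3401


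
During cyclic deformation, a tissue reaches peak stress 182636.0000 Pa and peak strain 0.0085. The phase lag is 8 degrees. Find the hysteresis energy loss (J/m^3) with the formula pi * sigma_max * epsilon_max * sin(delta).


E_loss = pi * sigma_max * epsilon_max * sin(delta)
delta = 8 deg = 0.1396 rad
sin(delta) = 0.1392
E_loss = pi * 182636.0000 * 0.0085 * 0.1392
E_loss = 678.7510


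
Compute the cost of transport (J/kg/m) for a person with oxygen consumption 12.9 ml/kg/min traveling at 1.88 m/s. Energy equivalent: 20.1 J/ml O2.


Power per kg = VO2 * 20.1 / 60
Power per kg = 12.9 * 20.1 / 60 = 4.3215 W/kg
Cost = power_per_kg / speed
Cost = 4.3215 / 1.88
Cost = 2.2987


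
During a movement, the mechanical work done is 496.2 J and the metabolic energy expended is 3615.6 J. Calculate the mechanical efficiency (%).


eta = (W_mech / E_meta) * 100
eta = (496.2 / 3615.6) * 100
ratio = 0.1372
eta = 13.7239


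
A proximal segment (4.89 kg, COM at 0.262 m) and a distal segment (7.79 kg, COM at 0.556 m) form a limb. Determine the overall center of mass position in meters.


COM = (m1*x1 + m2*x2) / (m1 + m2)
COM = (4.89*0.262 + 7.79*0.556) / (4.89 + 7.79)
Numerator = 5.6124
Denominator = 12.6800
COM = 0.4426


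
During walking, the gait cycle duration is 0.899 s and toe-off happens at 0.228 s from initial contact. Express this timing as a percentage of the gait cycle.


pct = (event_time / cycle_time) * 100
pct = (0.228 / 0.899) * 100
ratio = 0.2536
pct = 25.3615


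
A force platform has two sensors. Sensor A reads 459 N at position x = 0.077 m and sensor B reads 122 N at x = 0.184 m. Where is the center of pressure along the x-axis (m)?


COP_x = (F1*x1 + F2*x2) / (F1 + F2)
COP_x = (459*0.077 + 122*0.184) / (459 + 122)
Numerator = 57.7910
Denominator = 581
COP_x = 0.0995


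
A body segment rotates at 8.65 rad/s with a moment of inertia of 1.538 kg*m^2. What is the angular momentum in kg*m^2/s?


L = I * omega
L = 1.538 * 8.65
L = 13.3037


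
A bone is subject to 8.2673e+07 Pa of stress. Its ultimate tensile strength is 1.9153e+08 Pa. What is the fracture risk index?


FRI = applied / ultimate
FRI = 8.2673e+07 / 1.9153e+08
FRI = 0.4316


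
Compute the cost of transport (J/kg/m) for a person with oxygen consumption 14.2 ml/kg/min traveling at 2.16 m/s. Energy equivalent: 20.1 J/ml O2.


Power per kg = VO2 * 20.1 / 60
Power per kg = 14.2 * 20.1 / 60 = 4.7570 W/kg
Cost = power_per_kg / speed
Cost = 4.7570 / 2.16
Cost = 2.2023


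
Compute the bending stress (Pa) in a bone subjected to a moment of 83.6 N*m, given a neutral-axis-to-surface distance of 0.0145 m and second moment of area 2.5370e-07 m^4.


sigma = M * c / I
sigma = 83.6 * 0.0145 / 2.5370e-07
M * c = 1.2122
sigma = 4.7781e+06


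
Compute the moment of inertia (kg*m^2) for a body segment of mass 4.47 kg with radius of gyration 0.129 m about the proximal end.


I = m * k^2
I = 4.47 * 0.129^2
k^2 = 0.0166
I = 0.0744


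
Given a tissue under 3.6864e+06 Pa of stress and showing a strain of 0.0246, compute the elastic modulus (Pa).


E = stress / strain
E = 3.6864e+06 / 0.0246
E = 1.4985e+08


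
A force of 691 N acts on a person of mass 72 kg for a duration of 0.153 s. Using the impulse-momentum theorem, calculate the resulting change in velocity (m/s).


J = F * dt = 691 * 0.153 = 105.7230 N*s
delta_v = J / m
delta_v = 105.7230 / 72
delta_v = 1.4684


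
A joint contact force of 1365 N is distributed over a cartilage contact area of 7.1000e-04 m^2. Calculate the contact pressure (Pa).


P = F / A
P = 1365 / 7.1000e-04
P = 1.9225e+06


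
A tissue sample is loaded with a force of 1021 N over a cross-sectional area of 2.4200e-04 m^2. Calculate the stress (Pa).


stress = F / A
stress = 1021 / 2.4200e-04
stress = 4.2190e+06


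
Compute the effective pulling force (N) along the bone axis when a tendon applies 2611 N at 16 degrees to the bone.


F_eff = F_tendon * cos(theta)
theta = 16 deg = 0.2793 rad
cos(theta) = 0.9613
F_eff = 2611 * 0.9613
F_eff = 2509.8543


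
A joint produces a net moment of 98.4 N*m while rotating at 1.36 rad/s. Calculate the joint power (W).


P = M * omega
P = 98.4 * 1.36
P = 133.8240


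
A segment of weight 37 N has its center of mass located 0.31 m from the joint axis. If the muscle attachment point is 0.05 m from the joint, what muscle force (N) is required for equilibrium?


F_muscle = W * d_load / d_muscle
F_muscle = 37 * 0.31 / 0.05
Numerator = 11.4700
F_muscle = 229.4000


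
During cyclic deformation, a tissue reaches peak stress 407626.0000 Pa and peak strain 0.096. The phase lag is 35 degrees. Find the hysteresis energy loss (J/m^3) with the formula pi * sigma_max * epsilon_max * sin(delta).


E_loss = pi * sigma_max * epsilon_max * sin(delta)
delta = 35 deg = 0.6109 rad
sin(delta) = 0.5736
E_loss = pi * 407626.0000 * 0.096 * 0.5736
E_loss = 70513.8268


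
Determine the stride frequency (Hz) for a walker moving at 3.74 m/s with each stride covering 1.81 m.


f = v / stride_length
f = 3.74 / 1.81
f = 2.0663


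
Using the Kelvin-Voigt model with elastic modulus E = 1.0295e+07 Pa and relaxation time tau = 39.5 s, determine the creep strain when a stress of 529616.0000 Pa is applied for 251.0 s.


epsilon(t) = (sigma/E) * (1 - exp(-t/tau))
sigma/E = 529616.0000 / 1.0295e+07 = 0.0514
exp(-t/tau) = exp(-251.0 / 39.5) = 0.0017
epsilon = 0.0514 * (1 - 0.0017)
epsilon = 0.0514


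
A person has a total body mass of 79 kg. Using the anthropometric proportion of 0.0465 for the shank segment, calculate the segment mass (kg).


m_segment = body_mass * fraction
m_segment = 79 * 0.0465
m_segment = 3.6735


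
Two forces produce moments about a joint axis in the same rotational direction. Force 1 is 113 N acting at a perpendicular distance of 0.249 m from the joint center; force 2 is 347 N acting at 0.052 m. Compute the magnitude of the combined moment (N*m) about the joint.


M = F1 * d1 + F2 * d2
M = 113 * 0.249 + 347 * 0.052
M = 28.1370 + 18.0440
M = 46.1810


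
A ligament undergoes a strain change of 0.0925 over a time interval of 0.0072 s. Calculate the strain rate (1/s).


strain_rate = delta_strain / delta_t
strain_rate = 0.0925 / 0.0072
strain_rate = 12.8472


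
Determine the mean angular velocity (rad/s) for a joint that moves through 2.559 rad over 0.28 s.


omega = delta_theta / delta_t
omega = 2.559 / 0.28
omega = 9.1393


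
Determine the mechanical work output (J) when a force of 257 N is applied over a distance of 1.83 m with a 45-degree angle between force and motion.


W = F * d * cos(theta)
theta = 45 deg = 0.7854 rad
cos(theta) = 0.7071
W = 257 * 1.83 * 0.7071
W = 332.5594


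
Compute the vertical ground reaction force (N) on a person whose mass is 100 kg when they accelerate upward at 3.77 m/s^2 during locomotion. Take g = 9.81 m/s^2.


GRF = m * (g + a)
GRF = 100 * (9.81 + 3.77)
GRF = 100 * 13.5800
GRF = 1358.0000


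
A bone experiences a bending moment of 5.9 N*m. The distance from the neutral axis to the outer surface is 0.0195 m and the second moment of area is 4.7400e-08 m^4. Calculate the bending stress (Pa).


sigma = M * c / I
sigma = 5.9 * 0.0195 / 4.7400e-08
M * c = 0.1151
sigma = 2.4272e+06


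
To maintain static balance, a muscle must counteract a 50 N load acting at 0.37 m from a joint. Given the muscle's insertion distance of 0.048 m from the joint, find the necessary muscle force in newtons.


F_muscle = W * d_load / d_muscle
F_muscle = 50 * 0.37 / 0.048
Numerator = 18.5000
F_muscle = 385.4167


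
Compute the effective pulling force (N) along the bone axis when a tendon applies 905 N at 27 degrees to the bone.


F_eff = F_tendon * cos(theta)
theta = 27 deg = 0.4712 rad
cos(theta) = 0.8910
F_eff = 905 * 0.8910
F_eff = 806.3609


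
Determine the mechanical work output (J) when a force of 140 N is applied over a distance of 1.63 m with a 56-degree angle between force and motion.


W = F * d * cos(theta)
theta = 56 deg = 0.9774 rad
cos(theta) = 0.5592
W = 140 * 1.63 * 0.5592
W = 127.6078


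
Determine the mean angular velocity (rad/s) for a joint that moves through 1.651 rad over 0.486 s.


omega = delta_theta / delta_t
omega = 1.651 / 0.486
omega = 3.3971


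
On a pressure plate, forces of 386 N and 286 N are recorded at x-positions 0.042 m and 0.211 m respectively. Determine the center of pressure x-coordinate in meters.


COP_x = (F1*x1 + F2*x2) / (F1 + F2)
COP_x = (386*0.042 + 286*0.211) / (386 + 286)
Numerator = 76.5580
Denominator = 672
COP_x = 0.1139


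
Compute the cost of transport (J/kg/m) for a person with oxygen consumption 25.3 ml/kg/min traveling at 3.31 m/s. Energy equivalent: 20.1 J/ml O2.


Power per kg = VO2 * 20.1 / 60
Power per kg = 25.3 * 20.1 / 60 = 8.4755 W/kg
Cost = power_per_kg / speed
Cost = 8.4755 / 3.31
Cost = 2.5606


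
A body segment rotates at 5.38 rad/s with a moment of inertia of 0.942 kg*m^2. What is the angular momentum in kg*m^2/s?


L = I * omega
L = 0.942 * 5.38
L = 5.0680


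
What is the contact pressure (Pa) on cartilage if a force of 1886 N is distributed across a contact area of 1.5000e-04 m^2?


P = F / A
P = 1886 / 1.5000e-04
P = 1.2573e+07


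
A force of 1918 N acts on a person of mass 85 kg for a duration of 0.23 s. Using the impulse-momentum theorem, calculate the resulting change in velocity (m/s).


J = F * dt = 1918 * 0.23 = 441.1400 N*s
delta_v = J / m
delta_v = 441.1400 / 85
delta_v = 5.1899


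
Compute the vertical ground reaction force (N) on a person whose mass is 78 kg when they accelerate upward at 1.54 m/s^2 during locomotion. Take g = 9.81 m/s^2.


GRF = m * (g + a)
GRF = 78 * (9.81 + 1.54)
GRF = 78 * 11.3500
GRF = 885.3000


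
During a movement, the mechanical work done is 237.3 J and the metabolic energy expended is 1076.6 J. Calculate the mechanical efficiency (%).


eta = (W_mech / E_meta) * 100
eta = (237.3 / 1076.6) * 100
ratio = 0.2204
eta = 22.0416


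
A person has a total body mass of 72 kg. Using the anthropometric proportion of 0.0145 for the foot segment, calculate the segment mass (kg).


m_segment = body_mass * fraction
m_segment = 72 * 0.0145
m_segment = 1.0440


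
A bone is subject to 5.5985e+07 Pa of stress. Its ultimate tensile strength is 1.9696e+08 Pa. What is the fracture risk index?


FRI = applied / ultimate
FRI = 5.5985e+07 / 1.9696e+08
FRI = 0.2842


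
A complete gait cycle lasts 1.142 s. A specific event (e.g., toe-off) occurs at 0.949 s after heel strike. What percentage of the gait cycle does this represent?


pct = (event_time / cycle_time) * 100
pct = (0.949 / 1.142) * 100
ratio = 0.8310
pct = 83.0998


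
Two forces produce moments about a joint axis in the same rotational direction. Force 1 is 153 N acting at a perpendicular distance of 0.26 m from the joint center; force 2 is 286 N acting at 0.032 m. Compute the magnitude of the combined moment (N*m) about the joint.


M = F1 * d1 + F2 * d2
M = 153 * 0.26 + 286 * 0.032
M = 39.7800 + 9.1520
M = 48.9320


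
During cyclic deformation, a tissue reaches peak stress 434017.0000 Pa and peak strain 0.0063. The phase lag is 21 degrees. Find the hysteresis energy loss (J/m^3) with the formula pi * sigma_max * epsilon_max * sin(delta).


E_loss = pi * sigma_max * epsilon_max * sin(delta)
delta = 21 deg = 0.3665 rad
sin(delta) = 0.3584
E_loss = pi * 434017.0000 * 0.0063 * 0.3584
E_loss = 3078.4090


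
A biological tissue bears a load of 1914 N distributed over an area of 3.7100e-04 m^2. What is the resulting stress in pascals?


stress = F / A
stress = 1914 / 3.7100e-04
stress = 5.1590e+06


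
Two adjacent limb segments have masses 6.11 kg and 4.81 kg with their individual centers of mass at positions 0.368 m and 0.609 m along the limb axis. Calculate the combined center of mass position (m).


COM = (m1*x1 + m2*x2) / (m1 + m2)
COM = (6.11*0.368 + 4.81*0.609) / (6.11 + 4.81)
Numerator = 5.1778
Denominator = 10.9200
COM = 0.4742


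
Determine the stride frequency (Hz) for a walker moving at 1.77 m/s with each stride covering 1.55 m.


f = v / stride_length
f = 1.77 / 1.55
f = 1.1419


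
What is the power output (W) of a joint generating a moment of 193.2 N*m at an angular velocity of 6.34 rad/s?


P = M * omega
P = 193.2 * 6.34
P = 1224.8880


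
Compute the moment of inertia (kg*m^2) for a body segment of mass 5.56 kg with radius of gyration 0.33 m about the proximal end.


I = m * k^2
I = 5.56 * 0.33^2
k^2 = 0.1089
I = 0.6055


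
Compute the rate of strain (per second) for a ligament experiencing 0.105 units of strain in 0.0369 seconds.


strain_rate = delta_strain / delta_t
strain_rate = 0.105 / 0.0369
strain_rate = 2.8455


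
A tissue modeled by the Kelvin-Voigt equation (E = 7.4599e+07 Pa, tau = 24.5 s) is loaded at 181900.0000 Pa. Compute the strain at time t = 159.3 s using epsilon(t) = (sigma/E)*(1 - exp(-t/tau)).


epsilon(t) = (sigma/E) * (1 - exp(-t/tau))
sigma/E = 181900.0000 / 7.4599e+07 = 0.0024
exp(-t/tau) = exp(-159.3 / 24.5) = 0.0015
epsilon = 0.0024 * (1 - 0.0015)
epsilon = 0.0024


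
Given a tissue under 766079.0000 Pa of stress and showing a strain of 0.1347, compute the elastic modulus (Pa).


E = stress / strain
E = 766079.0000 / 0.1347
E = 5.6873e+06


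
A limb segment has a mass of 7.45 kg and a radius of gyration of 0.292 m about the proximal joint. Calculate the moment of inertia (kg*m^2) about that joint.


I = m * k^2
I = 7.45 * 0.292^2
k^2 = 0.0853
I = 0.6352


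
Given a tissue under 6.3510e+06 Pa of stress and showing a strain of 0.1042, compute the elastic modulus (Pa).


E = stress / strain
E = 6.3510e+06 / 0.1042
E = 6.0950e+07


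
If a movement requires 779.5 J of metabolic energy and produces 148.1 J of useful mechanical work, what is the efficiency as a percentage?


eta = (W_mech / E_meta) * 100
eta = (148.1 / 779.5) * 100
ratio = 0.1900
eta = 18.9994


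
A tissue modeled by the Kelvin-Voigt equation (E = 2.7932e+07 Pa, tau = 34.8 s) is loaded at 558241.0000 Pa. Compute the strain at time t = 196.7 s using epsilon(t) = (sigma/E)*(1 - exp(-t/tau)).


epsilon(t) = (sigma/E) * (1 - exp(-t/tau))
sigma/E = 558241.0000 / 2.7932e+07 = 0.0200
exp(-t/tau) = exp(-196.7 / 34.8) = 0.0035
epsilon = 0.0200 * (1 - 0.0035)
epsilon = 0.0199


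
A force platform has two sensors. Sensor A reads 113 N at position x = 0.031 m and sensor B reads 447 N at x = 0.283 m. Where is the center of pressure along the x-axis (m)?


COP_x = (F1*x1 + F2*x2) / (F1 + F2)
COP_x = (113*0.031 + 447*0.283) / (113 + 447)
Numerator = 130.0040
Denominator = 560
COP_x = 0.2321


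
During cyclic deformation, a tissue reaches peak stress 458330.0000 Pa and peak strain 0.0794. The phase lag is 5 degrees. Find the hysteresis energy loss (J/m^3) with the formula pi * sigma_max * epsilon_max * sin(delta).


E_loss = pi * sigma_max * epsilon_max * sin(delta)
delta = 5 deg = 0.0873 rad
sin(delta) = 0.0872
E_loss = pi * 458330.0000 * 0.0794 * 0.0872
E_loss = 9964.2512


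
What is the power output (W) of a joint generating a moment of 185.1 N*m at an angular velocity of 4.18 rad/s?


P = M * omega
P = 185.1 * 4.18
P = 773.7180


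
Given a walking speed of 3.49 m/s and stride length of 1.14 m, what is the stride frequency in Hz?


f = v / stride_length
f = 3.49 / 1.14
f = 3.0614


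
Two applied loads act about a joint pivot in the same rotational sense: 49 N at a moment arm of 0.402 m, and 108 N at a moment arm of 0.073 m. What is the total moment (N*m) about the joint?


M = F1 * d1 + F2 * d2
M = 49 * 0.402 + 108 * 0.073
M = 19.6980 + 7.8840
M = 27.5820


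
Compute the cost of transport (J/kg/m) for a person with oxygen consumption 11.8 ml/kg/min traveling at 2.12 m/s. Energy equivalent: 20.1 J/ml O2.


Power per kg = VO2 * 20.1 / 60
Power per kg = 11.8 * 20.1 / 60 = 3.9530 W/kg
Cost = power_per_kg / speed
Cost = 3.9530 / 2.12
Cost = 1.8646


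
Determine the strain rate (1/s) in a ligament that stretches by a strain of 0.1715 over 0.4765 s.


strain_rate = delta_strain / delta_t
strain_rate = 0.1715 / 0.4765
strain_rate = 0.3599


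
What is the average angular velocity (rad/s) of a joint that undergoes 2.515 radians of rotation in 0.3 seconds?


omega = delta_theta / delta_t
omega = 2.515 / 0.3
omega = 8.3833


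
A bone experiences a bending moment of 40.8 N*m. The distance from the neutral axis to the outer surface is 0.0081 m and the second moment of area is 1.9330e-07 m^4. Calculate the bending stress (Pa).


sigma = M * c / I
sigma = 40.8 * 0.0081 / 1.9330e-07
M * c = 0.3305
sigma = 1.7097e+06


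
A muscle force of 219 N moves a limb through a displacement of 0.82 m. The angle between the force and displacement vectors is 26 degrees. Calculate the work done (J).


W = F * d * cos(theta)
theta = 26 deg = 0.4538 rad
cos(theta) = 0.8988
W = 219 * 0.82 * 0.8988
W = 161.4054


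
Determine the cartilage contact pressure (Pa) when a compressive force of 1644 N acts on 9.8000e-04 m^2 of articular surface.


P = F / A
P = 1644 / 9.8000e-04
P = 1.6776e+06


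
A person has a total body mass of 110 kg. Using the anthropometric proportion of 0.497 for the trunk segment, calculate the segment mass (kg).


m_segment = body_mass * fraction
m_segment = 110 * 0.497
m_segment = 54.6700


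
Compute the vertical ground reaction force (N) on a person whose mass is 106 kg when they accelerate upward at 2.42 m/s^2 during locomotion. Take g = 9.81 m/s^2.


GRF = m * (g + a)
GRF = 106 * (9.81 + 2.42)
GRF = 106 * 12.2300
GRF = 1296.3800


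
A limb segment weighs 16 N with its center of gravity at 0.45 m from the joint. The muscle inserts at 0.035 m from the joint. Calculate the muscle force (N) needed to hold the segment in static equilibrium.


F_muscle = W * d_load / d_muscle
F_muscle = 16 * 0.45 / 0.035
Numerator = 7.2000
F_muscle = 205.7143


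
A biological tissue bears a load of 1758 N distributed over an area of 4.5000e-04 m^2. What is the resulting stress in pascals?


stress = F / A
stress = 1758 / 4.5000e-04
stress = 3.9067e+06


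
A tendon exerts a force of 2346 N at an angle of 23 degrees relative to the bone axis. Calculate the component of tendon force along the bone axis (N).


F_eff = F_tendon * cos(theta)
theta = 23 deg = 0.4014 rad
cos(theta) = 0.9205
F_eff = 2346 * 0.9205
F_eff = 2159.5044


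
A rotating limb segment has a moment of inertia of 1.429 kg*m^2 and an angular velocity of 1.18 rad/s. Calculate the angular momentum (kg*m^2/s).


L = I * omega
L = 1.429 * 1.18
L = 1.6862


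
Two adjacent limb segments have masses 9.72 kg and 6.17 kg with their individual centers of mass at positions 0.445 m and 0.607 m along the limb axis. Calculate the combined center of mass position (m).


COM = (m1*x1 + m2*x2) / (m1 + m2)
COM = (9.72*0.445 + 6.17*0.607) / (9.72 + 6.17)
Numerator = 8.0706
Denominator = 15.8900
COM = 0.5079


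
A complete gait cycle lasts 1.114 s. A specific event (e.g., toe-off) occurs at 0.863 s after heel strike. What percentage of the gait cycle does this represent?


pct = (event_time / cycle_time) * 100
pct = (0.863 / 1.114) * 100
ratio = 0.7747
pct = 77.4686


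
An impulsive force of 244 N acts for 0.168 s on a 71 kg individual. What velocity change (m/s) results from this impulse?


J = F * dt = 244 * 0.168 = 40.9920 N*s
delta_v = J / m
delta_v = 40.9920 / 71
delta_v = 0.5774


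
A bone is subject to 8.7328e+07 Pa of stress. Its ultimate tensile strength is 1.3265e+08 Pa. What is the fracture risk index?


FRI = applied / ultimate
FRI = 8.7328e+07 / 1.3265e+08
FRI = 0.6583


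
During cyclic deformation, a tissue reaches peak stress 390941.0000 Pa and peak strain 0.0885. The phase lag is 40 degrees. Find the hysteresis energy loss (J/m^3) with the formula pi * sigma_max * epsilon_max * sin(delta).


E_loss = pi * sigma_max * epsilon_max * sin(delta)
delta = 40 deg = 0.6981 rad
sin(delta) = 0.6428
E_loss = pi * 390941.0000 * 0.0885 * 0.6428
E_loss = 69866.9620


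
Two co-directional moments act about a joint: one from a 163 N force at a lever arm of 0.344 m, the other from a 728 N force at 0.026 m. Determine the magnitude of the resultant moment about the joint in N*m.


M = F1 * d1 + F2 * d2
M = 163 * 0.344 + 728 * 0.026
M = 56.0720 + 18.9280
M = 75.0000


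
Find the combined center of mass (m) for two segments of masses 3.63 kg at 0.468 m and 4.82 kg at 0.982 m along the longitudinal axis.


COM = (m1*x1 + m2*x2) / (m1 + m2)
COM = (3.63*0.468 + 4.82*0.982) / (3.63 + 4.82)
Numerator = 6.4321
Denominator = 8.4500
COM = 0.7612


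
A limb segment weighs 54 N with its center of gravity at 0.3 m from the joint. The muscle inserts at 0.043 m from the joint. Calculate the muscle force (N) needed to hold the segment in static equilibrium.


F_muscle = W * d_load / d_muscle
F_muscle = 54 * 0.3 / 0.043
Numerator = 16.2000
F_muscle = 376.7442


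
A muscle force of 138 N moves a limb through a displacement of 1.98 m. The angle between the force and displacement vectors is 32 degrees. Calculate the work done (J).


W = F * d * cos(theta)
theta = 32 deg = 0.5585 rad
cos(theta) = 0.8480
W = 138 * 1.98 * 0.8480
W = 231.7207


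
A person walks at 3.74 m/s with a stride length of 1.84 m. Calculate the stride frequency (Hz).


f = v / stride_length
f = 3.74 / 1.84
f = 2.0326


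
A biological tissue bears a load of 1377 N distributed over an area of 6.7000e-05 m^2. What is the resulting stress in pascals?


stress = F / A
stress = 1377 / 6.7000e-05
stress = 2.0552e+07


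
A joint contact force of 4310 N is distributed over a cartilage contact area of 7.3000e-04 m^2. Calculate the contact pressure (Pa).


P = F / A
P = 4310 / 7.3000e-04
P = 5.9041e+06


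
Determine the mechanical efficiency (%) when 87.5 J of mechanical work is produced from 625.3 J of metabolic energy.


eta = (W_mech / E_meta) * 100
eta = (87.5 / 625.3) * 100
ratio = 0.1399
eta = 13.9933


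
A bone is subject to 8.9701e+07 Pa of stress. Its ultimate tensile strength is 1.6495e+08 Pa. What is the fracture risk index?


FRI = applied / ultimate
FRI = 8.9701e+07 / 1.6495e+08
FRI = 0.5438


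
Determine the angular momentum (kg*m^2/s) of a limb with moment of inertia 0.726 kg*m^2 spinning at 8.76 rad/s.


L = I * omega
L = 0.726 * 8.76
L = 6.3598


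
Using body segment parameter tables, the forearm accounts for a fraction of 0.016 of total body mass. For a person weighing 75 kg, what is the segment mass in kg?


m_segment = body_mass * fraction
m_segment = 75 * 0.016
m_segment = 1.2000


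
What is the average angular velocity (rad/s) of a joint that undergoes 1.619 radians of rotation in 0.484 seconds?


omega = delta_theta / delta_t
omega = 1.619 / 0.484
omega = 3.3450


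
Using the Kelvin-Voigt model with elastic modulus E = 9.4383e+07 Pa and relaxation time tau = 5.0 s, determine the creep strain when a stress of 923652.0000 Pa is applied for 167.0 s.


epsilon(t) = (sigma/E) * (1 - exp(-t/tau))
sigma/E = 923652.0000 / 9.4383e+07 = 0.0098
exp(-t/tau) = exp(-167.0 / 5.0) = 3.1229e-15
epsilon = 0.0098 * (1 - 3.1229e-15)
epsilon = 0.0098


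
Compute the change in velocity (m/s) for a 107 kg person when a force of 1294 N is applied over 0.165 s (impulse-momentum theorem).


J = F * dt = 1294 * 0.165 = 213.5100 N*s
delta_v = J / m
delta_v = 213.5100 / 107
delta_v = 1.9954


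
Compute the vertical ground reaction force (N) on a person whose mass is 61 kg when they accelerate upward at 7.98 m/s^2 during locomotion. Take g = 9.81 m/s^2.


GRF = m * (g + a)
GRF = 61 * (9.81 + 7.98)
GRF = 61 * 17.7900
GRF = 1085.1900


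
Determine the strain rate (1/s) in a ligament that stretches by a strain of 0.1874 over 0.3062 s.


strain_rate = delta_strain / delta_t
strain_rate = 0.1874 / 0.3062
strain_rate = 0.6120


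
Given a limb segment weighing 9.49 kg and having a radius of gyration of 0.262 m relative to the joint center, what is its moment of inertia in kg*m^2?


I = m * k^2
I = 9.49 * 0.262^2
k^2 = 0.0686
I = 0.6514


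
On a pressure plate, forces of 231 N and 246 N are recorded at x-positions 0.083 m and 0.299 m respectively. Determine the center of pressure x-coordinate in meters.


COP_x = (F1*x1 + F2*x2) / (F1 + F2)
COP_x = (231*0.083 + 246*0.299) / (231 + 246)
Numerator = 92.7270
Denominator = 477
COP_x = 0.1944


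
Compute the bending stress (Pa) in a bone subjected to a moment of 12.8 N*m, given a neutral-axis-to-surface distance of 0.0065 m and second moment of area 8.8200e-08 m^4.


sigma = M * c / I
sigma = 12.8 * 0.0065 / 8.8200e-08
M * c = 0.0832
sigma = 943310.6576


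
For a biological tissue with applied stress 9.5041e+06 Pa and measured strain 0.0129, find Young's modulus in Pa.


E = stress / strain
E = 9.5041e+06 / 0.0129
E = 7.3675e+08


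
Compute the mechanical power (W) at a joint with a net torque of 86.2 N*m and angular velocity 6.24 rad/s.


P = M * omega
P = 86.2 * 6.24
P = 537.8880


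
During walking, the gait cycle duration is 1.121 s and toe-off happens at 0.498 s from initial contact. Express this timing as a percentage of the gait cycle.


pct = (event_time / cycle_time) * 100
pct = (0.498 / 1.121) * 100
ratio = 0.4442
pct = 44.4246


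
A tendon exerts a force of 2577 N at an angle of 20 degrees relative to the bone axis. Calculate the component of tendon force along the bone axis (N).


F_eff = F_tendon * cos(theta)
theta = 20 deg = 0.3491 rad
cos(theta) = 0.9397
F_eff = 2577 * 0.9397
F_eff = 2421.5879


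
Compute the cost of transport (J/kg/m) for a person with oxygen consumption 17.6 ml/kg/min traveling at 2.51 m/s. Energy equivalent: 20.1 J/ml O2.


Power per kg = VO2 * 20.1 / 60
Power per kg = 17.6 * 20.1 / 60 = 5.8960 W/kg
Cost = power_per_kg / speed
Cost = 5.8960 / 2.51
Cost = 2.3490


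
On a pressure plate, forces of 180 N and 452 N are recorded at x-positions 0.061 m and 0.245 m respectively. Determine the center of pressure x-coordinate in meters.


COP_x = (F1*x1 + F2*x2) / (F1 + F2)
COP_x = (180*0.061 + 452*0.245) / (180 + 452)
Numerator = 121.7200
Denominator = 632
COP_x = 0.1926


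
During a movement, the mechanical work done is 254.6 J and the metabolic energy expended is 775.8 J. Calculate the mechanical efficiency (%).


eta = (W_mech / E_meta) * 100
eta = (254.6 / 775.8) * 100
ratio = 0.3282
eta = 32.8177


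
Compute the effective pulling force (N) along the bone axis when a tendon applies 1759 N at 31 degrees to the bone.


F_eff = F_tendon * cos(theta)
theta = 31 deg = 0.5411 rad
cos(theta) = 0.8572
F_eff = 1759 * 0.8572
F_eff = 1507.7573


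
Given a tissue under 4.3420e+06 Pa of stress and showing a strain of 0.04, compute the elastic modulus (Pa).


E = stress / strain
E = 4.3420e+06 / 0.04
E = 1.0855e+08


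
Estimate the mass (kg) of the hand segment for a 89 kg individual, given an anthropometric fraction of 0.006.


m_segment = body_mass * fraction
m_segment = 89 * 0.006
m_segment = 0.5340


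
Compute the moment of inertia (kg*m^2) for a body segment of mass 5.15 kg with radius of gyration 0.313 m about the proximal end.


I = m * k^2
I = 5.15 * 0.313^2
k^2 = 0.0980
I = 0.5045


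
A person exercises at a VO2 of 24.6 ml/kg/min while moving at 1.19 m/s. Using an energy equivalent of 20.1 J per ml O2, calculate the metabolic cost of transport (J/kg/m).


Power per kg = VO2 * 20.1 / 60
Power per kg = 24.6 * 20.1 / 60 = 8.2410 W/kg
Cost = power_per_kg / speed
Cost = 8.2410 / 1.19
Cost = 6.9252


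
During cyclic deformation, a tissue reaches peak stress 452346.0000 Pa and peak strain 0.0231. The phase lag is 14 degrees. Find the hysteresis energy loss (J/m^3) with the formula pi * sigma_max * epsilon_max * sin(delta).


E_loss = pi * sigma_max * epsilon_max * sin(delta)
delta = 14 deg = 0.2443 rad
sin(delta) = 0.2419
E_loss = pi * 452346.0000 * 0.0231 * 0.2419
E_loss = 7941.5959


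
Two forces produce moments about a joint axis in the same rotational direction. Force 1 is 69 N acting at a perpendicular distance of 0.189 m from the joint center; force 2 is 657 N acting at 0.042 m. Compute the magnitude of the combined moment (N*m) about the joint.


M = F1 * d1 + F2 * d2
M = 69 * 0.189 + 657 * 0.042
M = 13.0410 + 27.5940
M = 40.6350


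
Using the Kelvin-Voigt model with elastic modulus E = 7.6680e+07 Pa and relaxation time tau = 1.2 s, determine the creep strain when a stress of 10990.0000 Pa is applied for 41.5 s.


epsilon(t) = (sigma/E) * (1 - exp(-t/tau))
sigma/E = 10990.0000 / 7.6680e+07 = 1.4332e-04
exp(-t/tau) = exp(-41.5 / 1.2) = 9.5642e-16
epsilon = 1.4332e-04 * (1 - 9.5642e-16)
epsilon = 1.4332e-04


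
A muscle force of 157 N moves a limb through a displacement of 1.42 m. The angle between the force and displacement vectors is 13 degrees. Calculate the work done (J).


W = F * d * cos(theta)
theta = 13 deg = 0.2269 rad
cos(theta) = 0.9744
W = 157 * 1.42 * 0.9744
W = 217.2261


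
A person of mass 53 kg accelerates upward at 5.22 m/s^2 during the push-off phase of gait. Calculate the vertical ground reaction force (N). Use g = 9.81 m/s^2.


GRF = m * (g + a)
GRF = 53 * (9.81 + 5.22)
GRF = 53 * 15.0300
GRF = 796.5900


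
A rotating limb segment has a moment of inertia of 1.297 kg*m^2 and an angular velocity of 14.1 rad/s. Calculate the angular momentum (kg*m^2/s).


L = I * omega
L = 1.297 * 14.1
L = 18.2877


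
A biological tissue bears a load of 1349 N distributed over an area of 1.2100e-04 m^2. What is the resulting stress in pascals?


stress = F / A
stress = 1349 / 1.2100e-04
stress = 1.1149e+07
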